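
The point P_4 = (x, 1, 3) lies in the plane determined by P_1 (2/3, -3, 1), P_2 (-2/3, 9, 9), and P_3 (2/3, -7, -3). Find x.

Coplanarity requires P_1P_2 · (P_1P_3 × P_1P_4) = 0.
P_1P_2 = (-4/3, 12, 8), P_1P_3 = (0, -4, -4); the triple product is linear in x with coefficient -16 and constant term 0.
Setting it to zero: x = 0.

0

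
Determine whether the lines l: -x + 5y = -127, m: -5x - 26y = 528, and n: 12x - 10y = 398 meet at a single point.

Intersecting l and m: solving the 2×2 system gives (x, y) = (662/51, -1163/51).
Substitute into n: (12)(662/51) + (-10)(-1163/51) = 19574/51.
But n requires 398 ≠ 19574/51, so the three lines have no common point.

No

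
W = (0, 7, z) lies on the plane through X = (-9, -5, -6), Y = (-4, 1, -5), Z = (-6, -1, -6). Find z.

-6

Coplanarity requires XY · (XZ × XW) = 0.
XY = (5, 6, 1), XZ = (3, 4, 0); the triple product is linear in z with coefficient 2 and constant term 12.
Setting it to zero: z = -6.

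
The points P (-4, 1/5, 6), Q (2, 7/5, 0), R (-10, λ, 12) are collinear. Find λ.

-1

Collinearity requires PQ × PR = 0; each component is linear in λ.
The x-component gives (6)λ + (6) = 0, so λ = -1.
The remaining components then also vanish.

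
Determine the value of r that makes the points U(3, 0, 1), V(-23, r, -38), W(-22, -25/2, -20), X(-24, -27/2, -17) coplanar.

Normal to plane UWX: n = (-117/2, 117, 0); plane equation n·P = -351/2.
Requiring n·V = -351/2: (117)r + (2691/2) = -351/2.
So r = -13.

-13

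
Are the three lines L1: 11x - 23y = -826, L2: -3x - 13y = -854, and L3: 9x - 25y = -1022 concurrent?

Intersecting L1 and L2: solving the 2×2 system gives (x, y) = (42, 56).
Substitute into L3: (9)(42) + (-25)(56) = -1022.
This equals -1022, so (42, 56) lies on all three lines and they are concurrent.

Yes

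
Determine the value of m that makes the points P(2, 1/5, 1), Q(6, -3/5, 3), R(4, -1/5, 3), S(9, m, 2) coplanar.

Normal to plane PQR: n = (-4/5, -4, 0); plane equation n·X = -12/5.
Requiring n·S = -12/5: (-4)m + (-36/5) = -12/5.
So m = -6/5.

-6/5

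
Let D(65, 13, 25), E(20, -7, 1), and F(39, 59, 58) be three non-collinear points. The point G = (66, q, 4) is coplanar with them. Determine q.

Coplanarity requires DE · (DF × DG) = 0.
DE = (-45, -20, -24), DF = (-26, 46, 33); the triple product is linear in q with coefficient 2109 and constant term 27417.
Setting it to zero: q = -13.

-13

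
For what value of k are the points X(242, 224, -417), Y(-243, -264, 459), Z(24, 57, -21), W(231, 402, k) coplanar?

Normal to plane XYZ: n = (-46956, 1092, -25389); plane equation n·P = -531531.
Requiring n·W = -531531: (-25389)k + (-10407852) = -531531.
So k = -389.

-389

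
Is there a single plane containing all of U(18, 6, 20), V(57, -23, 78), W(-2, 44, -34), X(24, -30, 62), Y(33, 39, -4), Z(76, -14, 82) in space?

The plane through U, V, W has normal n = UV × UW = (-638, 946, 902) and equation n·P = 12232.
Checking the remaining points: n·X = 12232, n·Y = 12232, n·Z = 12232.
All equal 12232, so all 6 points lie in one plane.

Yes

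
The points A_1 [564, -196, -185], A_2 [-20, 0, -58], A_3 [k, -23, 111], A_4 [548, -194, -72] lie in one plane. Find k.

Normal to plane A_1A_2A_4: n = (21894, 63960, 1968); plane equation n·P = -552024.
Requiring n·A_3 = -552024: (21894)k + (-1252632) = -552024.
So k = 32.

32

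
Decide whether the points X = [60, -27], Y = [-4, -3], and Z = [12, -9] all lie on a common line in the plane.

Yes

XY = (-64, 24), XZ = (-48, 18).
Checking proportionality: XZ = 3/4·XY, so the vectors are parallel and the points are collinear.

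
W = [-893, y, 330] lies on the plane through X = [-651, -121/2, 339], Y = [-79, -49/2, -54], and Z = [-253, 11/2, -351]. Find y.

Coplanarity requires XY · (XZ × XW) = 0.
XY = (572, 36, -393), XZ = (398, 66, -690); the triple product is linear in y with coefficient 238266 and constant term 13938561.
Setting it to zero: y = -117/2.

-117/2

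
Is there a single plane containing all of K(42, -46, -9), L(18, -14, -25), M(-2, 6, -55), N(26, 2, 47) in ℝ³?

With K as base: KL = (-24, 32, -16), KM = (-44, 52, -46), KN = (-16, 48, 56).
KM × KN = (5120, 3200, -1280).
KL · (KM × KN) = 0.
The scalar triple product vanishes, so the four points are coplanar.

Yes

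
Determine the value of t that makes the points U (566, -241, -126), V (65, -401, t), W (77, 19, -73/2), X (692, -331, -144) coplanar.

119/2

Normal to plane UWX: n = (3375, 2475, 11250); plane equation n·P = -103725.
Requiring n·V = -103725: (11250)t + (-773100) = -103725.
So t = 119/2.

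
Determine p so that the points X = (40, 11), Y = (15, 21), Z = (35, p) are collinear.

13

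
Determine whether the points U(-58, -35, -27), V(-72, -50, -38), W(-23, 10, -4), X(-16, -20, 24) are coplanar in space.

Yes

A normal to the plane through U, V, W is n = UV × UW = (150, -63, -105).
The plane has equation n·P = -3660. For X: n·X = -3660.
Equal, so X lies in the plane and all four are coplanar.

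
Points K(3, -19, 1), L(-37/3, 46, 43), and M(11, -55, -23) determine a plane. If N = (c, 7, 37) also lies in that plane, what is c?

The plane through K, L, M has equation −48x − 32y + 32z = 496.
Substituting N: (-48)c + (960) = 496, so c = 29/3.

29/3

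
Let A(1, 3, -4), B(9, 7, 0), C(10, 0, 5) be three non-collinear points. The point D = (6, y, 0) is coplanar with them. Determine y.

3

A normal to the plane is n = AB × AC = (48, -36, -60).
D lies in the plane iff n · AD = 0.
This gives (-36)y + (108) = 0, so y = 3.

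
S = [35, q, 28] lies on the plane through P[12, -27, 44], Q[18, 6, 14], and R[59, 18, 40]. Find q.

8

The plane through P, Q, R has equation 1218x − 1386y − 1281z = -4326.
Substituting S: (-1386)q + (6762) = -4326, so q = 8.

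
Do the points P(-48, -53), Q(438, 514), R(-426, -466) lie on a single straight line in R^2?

PQ = (486, 567), PR = (-378, -413).
Twice the signed area of △PQR is (486)(-413) − (567)(-378) = 13608.
The area is nonzero, so the three points are not collinear.

No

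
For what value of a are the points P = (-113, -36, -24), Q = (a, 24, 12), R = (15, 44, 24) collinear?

Collinearity requires PQ × PR = 0; each component is linear in a.
The y-component gives (-48)a + (-816) = 0, so a = -17.
The remaining components then also vanish.

-17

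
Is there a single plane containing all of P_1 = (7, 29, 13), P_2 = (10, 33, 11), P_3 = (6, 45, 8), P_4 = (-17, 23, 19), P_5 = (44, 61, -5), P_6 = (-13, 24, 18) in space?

The plane through P_1, P_2, P_3 has normal n = P_1P_2 × P_1P_3 = (12, 17, 52) and equation n·P = 1253.
Checking the remaining points: n·P_4 = 1175, n·P_5 = 1305, n·P_6 = 1188.
Since n·P_4 = 1175 ≠ 1253, P_4 is off the plane and the points are not all coplanar.

No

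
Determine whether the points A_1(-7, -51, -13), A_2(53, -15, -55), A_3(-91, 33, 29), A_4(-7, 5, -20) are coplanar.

With A_1 as base: A_1A_2 = (60, 36, -42), A_1A_3 = (-84, 84, 42), A_1A_4 = (0, 56, -7).
A_1A_3 × A_1A_4 = (-2940, -588, -4704).
A_1A_2 · (A_1A_3 × A_1A_4) = 0.
The scalar triple product vanishes, so the four points are coplanar.

Yes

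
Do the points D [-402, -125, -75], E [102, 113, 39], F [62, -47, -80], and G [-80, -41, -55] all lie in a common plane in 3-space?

No

With D as base: DE = (504, 238, 114), DF = (464, 78, -5), DG = (322, 84, 20).
DF × DG = (1980, -10890, 13860).
DE · (DF × DG) = -13860.
Since -13860 ≠ 0, the four points are not coplanar.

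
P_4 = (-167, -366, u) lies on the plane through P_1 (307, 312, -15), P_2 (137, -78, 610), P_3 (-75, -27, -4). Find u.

666

The plane through P_1, P_2, P_3 has equation 207585x − 236880y − 91350z = -8807715.
Substituting P_4: (-91350)u + (52031385) = -8807715, so u = 666.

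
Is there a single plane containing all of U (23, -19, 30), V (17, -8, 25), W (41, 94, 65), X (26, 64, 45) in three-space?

With U as base: UV = (-6, 11, -5), UW = (18, 113, 35), UX = (3, 83, 15).
UW × UX = (-1210, -165, 1155).
UV · (UW × UX) = -330.
Since -330 ≠ 0, the four points are not coplanar.

No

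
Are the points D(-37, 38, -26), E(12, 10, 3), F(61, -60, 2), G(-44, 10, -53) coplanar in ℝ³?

A normal to the plane through D, E, F is n = DE × DF = (2058, 1470, -2058).
The plane has equation n·P = 33222. For G: n·G = 33222.
Equal, so G lies in the plane and all four are coplanar.

Yes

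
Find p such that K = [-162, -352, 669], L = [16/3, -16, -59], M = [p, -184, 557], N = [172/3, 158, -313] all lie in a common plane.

Normal to plane KLN: n = (41328, 13940/3, 11644); plane equation n·P = -1622780/3.
Requiring n·M = -1622780/3: (41328)p + (16892164/3) = -1622780/3.
So p = -448/3.

-448/3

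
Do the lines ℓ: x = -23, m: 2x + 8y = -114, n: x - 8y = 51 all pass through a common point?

No

Lines aᵢx + bᵢy = cᵢ with pairwise distinct directions are concurrent exactly when det[aᵢ bᵢ cᵢ] = 0.
Here the determinant is 48.
Nonzero, so no common point exists.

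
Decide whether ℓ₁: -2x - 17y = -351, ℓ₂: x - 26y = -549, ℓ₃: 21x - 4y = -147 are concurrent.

The three lines meet at one point iff the augmented coefficient matrix [aᵢ bᵢ cᵢ] has rank < 3, i.e. its determinant vanishes.
Here the determinant is 0.
It vanishes, so the lines are concurrent at (-3, 21).

Yes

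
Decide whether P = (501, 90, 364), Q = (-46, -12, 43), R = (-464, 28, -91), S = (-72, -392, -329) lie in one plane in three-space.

With P as base: PQ = (-547, -102, -321), PR = (-965, -62, -455), PS = (-573, -482, -693).
PR × PS = (-176344, -408030, 429604).
PQ · (PR × PS) = 176344.
Since 176344 ≠ 0, the four points are not coplanar.

No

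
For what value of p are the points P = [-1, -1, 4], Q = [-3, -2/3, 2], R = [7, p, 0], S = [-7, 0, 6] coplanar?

Normal to plane PQS: n = (8/3, 16, 0); plane equation n·X = -56/3.
Requiring n·R = -56/3: (16)p + (56/3) = -56/3.
So p = -7/3.

-7/3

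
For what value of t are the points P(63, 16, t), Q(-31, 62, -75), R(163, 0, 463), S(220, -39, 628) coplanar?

191

The points are coplanar iff PQ · (PR × PS) = 0.
Expanding, this is linear in t: (4032)t + (-770112) = 0.
So t = 191.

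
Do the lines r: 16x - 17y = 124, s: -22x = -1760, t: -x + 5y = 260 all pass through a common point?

Yes

Intersecting r and s: solving the 2×2 system gives (x, y) = (80, 68).
Substitute into t: (-1)(80) + (5)(68) = 260.
This equals 260, so (80, 68) lies on all three lines and they are concurrent.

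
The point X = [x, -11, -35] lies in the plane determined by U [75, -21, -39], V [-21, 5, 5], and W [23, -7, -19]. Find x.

37

A normal to the plane is n = UV × UW = (-96, -368, 8).
X lies in the plane iff n · UX = 0.
This gives (-96)x + (3552) = 0, so x = 37.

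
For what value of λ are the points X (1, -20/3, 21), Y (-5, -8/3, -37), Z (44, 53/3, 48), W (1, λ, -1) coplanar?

Normal to plane XYZ: n = (4558/3, -2332, -318); plane equation n·P = 10388.
Requiring n·W = 10388: (-2332)λ + (5512/3) = 10388.
So λ = -11/3.

-11/3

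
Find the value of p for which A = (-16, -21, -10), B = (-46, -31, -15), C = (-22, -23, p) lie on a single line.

Collinearity requires AB × AC = 0; each component is linear in p.
The x-component gives (-10)p + (-110) = 0, so p = -11.
The remaining components then also vanish.

-11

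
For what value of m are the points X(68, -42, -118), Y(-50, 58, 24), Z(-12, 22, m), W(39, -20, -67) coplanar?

2

Normal to plane XYW: n = (1976, 1900, 304); plane equation n·P = 18696.
Requiring n·Z = 18696: (304)m + (18088) = 18696.
So m = 2.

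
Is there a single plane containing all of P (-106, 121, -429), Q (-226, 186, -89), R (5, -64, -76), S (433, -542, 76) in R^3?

The four points are coplanar iff the 3×3 determinant with rows PQ, PR, PS is zero.
Rows: (-120, 65, 340), (111, -185, 353), (539, -663, 505).
Expanding along the first row: (-120)(140614) − (65)(-134212) + (340)(26122) = 731580.
Nonzero ⇒ not coplanar.

No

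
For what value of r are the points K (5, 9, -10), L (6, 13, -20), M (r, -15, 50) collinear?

Direction KL = (1, 4, -10). From the y-coordinate of M, the parameter along the line is τ = (-15 − 9)/4 = -6.
Then r = 5 + (-6)·(1) = -1.

-1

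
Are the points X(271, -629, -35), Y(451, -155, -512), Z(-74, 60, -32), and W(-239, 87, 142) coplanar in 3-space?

Yes

The four points are coplanar iff the 3×3 determinant with rows XY, XZ, XW is zero.
Rows: (180, 474, -477), (-345, 689, 3), (-510, 716, 177).
Expanding along the first row: (180)(119805) − (474)(-59535) + (-477)(104370) = 0.
Zero determinant ⇒ coplanar.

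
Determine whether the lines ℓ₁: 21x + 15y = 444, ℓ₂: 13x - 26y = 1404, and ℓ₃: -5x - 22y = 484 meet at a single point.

Yes

Intersecting ℓ₁ and ℓ₂: solving the 2×2 system gives (x, y) = (44, -32).
Substitute into ℓ₃: (-5)(44) + (-22)(-32) = 484.
This equals 484, so (44, -32) lies on all three lines and they are concurrent.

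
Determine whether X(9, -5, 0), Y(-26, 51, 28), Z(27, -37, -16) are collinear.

No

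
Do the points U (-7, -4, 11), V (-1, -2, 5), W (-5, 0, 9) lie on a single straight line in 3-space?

UV = (6, 2, -6), UW = (2, 4, -2).
UV × UW = (20, 0, 20).
The cross product is nonzero, so the points do not lie on one line.

No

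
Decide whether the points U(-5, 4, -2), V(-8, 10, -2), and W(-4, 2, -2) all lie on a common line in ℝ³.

Yes

UV = (-3, 6, 0), UW = (1, -2, 0).
UV × UW = (0, 0, 0).
The cross product vanishes, so the three points are collinear.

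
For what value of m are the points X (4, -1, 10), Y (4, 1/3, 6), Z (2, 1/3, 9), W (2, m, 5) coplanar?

5/3

Coplanarity ⇔ det[XY; XZ; XW] = 0.
Expanding, this is linear in m: (8)m + (-40/3) = 0.
So m = 5/3.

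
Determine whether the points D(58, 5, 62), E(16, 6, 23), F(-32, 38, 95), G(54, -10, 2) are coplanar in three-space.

No

The four points are coplanar iff the 3×3 determinant with rows DE, DF, DG is zero.
Rows: (-42, 1, -39), (-90, 33, 33), (-4, -15, -60).
Expanding along the first row: (-42)(-1485) − (1)(5532) + (-39)(1482) = -960.
Nonzero ⇒ not coplanar.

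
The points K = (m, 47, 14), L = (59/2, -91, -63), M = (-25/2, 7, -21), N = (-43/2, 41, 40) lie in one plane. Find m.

-55/2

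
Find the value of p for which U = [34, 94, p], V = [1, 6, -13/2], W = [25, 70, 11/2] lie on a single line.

Collinearity requires UV × UW = 0; each component is linear in p.
The x-component gives (64)p + (-640) = 0, so p = 10.
The remaining components then also vanish.

10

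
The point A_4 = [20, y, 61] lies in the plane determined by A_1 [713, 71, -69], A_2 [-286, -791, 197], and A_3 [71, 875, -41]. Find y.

-9

The plane through A_1, A_2, A_3 has equation −238000x − 142800y − 1356600z = -86227400.
Substituting A_4: (-142800)y + (-87512600) = -86227400, so y = -9.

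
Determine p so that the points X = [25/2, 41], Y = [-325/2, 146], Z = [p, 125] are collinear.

Collinearity: (Z − X) must be parallel to (Y − X) = (-175, 105).
Cross-multiplying the components: (p − 25/2)·(105) = (84)·(-175).
Solving gives p = -255/2.

-255/2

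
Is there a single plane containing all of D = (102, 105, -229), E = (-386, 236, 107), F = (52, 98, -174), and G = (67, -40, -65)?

No

A normal to the plane through D, E, F is n = DE × DF = (9557, 10040, 9966).
The plane has equation n·P = -253200. For G: n·G = -409071.
-409071 ≠ -253200, so G is off the plane.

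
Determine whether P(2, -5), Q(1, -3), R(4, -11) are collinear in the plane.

No

PQ = (-1, 2), PR = (2, -6).
Twice the signed area of △PQR is (-1)(-6) − (2)(2) = 2.
The area is nonzero, so the three points are not collinear.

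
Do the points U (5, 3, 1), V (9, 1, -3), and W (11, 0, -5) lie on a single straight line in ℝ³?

UV = (4, -2, -4), UW = (6, -3, -6).
Each component of UW is 3/2 times the corresponding component of UV, so UW = 3/2·UV and the points are collinear.

Yes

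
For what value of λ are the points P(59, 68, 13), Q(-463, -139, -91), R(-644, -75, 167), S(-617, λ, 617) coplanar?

Coplanarity ⇔ det[PQ; PR; PS] = 0.
Expanding, this is linear in λ: (153500)λ + (-21643500) = 0.
So λ = 141.

141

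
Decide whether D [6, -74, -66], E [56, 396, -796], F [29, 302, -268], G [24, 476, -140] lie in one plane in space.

No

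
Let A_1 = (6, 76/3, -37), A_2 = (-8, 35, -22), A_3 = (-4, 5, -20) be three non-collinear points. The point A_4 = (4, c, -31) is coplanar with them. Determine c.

10

Coplanarity requires A_1A_2 · (A_1A_3 × A_1A_4) = 0.
A_1A_2 = (-14, 29/3, 15), A_1A_3 = (-10, -61/3, 17); the triple product is linear in c with coefficient 88 and constant term -880.
Setting it to zero: c = 10.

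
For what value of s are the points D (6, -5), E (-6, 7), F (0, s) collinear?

1

The three points are collinear iff det[DE; DF] = 0.
This determinant is linear in s: (-12)s + (12) = 0, so s = 1.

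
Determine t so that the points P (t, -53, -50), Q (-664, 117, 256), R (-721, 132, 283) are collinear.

-18

Direction QR = (-57, 15, 27). From the y-coordinate of P, the parameter along the line is τ = (-53 − 117)/15 = -34/3.
Then t = (-664) + (-34/3)·(-57) = -18.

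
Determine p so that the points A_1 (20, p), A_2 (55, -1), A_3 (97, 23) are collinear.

-21

Collinearity: (A_1 − A_2) must be parallel to (A_3 − A_2) = (42, 24).
Cross-multiplying the components: (p − (-1))·(42) = (-35)·(24).
Solving gives p = -21.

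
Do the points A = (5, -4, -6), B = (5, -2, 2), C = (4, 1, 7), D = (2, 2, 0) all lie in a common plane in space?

A normal to the plane through A, B, C is n = AB × AC = (-14, -8, 2).
The plane has equation n·P = -50. For D: n·D = -44.
-44 ≠ -50, so D is off the plane.

No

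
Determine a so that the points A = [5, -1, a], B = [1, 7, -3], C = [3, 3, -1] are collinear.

1

Collinearity requires AB × AC = 0; each component is linear in a.
The x-component gives (-4)a + (4) = 0, so a = 1.
The remaining components then also vanish.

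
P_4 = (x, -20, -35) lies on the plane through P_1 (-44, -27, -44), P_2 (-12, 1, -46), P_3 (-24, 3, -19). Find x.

A normal to the plane is n = P_1P_2 × P_1P_3 = (760, -840, 400).
P_4 lies in the plane iff n · P_1P_4 = 0.
This gives (760)x + (31160) = 0, so x = -41.

-41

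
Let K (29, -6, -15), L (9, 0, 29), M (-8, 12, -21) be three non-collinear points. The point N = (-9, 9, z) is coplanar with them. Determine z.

The plane through K, L, M has equation −828x − 1748y − 138z = -11454.
Substituting N: (-138)z + (-8280) = -11454, so z = 23.

23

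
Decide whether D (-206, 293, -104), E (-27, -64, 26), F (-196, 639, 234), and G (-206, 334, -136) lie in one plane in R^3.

No

The four points are coplanar iff the 3×3 determinant with rows DE, DF, DG is zero.
Rows: (179, -357, 130), (10, 346, 338), (0, 41, -32).
Expanding along the first row: (179)(-24930) − (-357)(-320) + (130)(410) = -4523410.
Nonzero ⇒ not coplanar.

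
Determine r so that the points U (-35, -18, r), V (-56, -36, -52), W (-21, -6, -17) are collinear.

Collinearity requires UV × UW = 0; each component is linear in r.
The x-component gives (30)r + (930) = 0, so r = -31.
The remaining components then also vanish.

-31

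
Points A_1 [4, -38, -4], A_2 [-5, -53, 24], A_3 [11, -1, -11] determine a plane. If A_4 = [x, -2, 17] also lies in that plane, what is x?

4

A normal to the plane is n = A_1A_2 × A_1A_3 = (-931, 133, -228).
A_4 lies in the plane iff n · A_1A_4 = 0.
This gives (-931)x + (3724) = 0, so x = 4.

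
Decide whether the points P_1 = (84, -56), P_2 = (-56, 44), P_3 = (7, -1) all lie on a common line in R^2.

P_1P_2 = (-140, 100), P_1P_3 = (-77, 55).
Twice the signed area of △P_1P_2P_3 is (-140)(55) − (100)(-77) = 0.
The triangle is degenerate (zero area), so the points are collinear.

Yes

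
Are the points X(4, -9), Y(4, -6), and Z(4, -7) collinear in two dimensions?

Yes

XY = (0, 3), XZ = (0, 2).
det[XY; XZ] = (0)(2) − (3)(0) = 0.
The determinant is zero, so the points are collinear.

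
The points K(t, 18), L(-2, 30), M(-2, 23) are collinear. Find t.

-2

The three points are collinear iff det[KL; KM] = 0.
This determinant is linear in t: (7)t + (14) = 0, so t = -2.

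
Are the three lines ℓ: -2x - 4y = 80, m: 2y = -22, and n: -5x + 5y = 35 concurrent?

Intersecting ℓ and m: solving the 2×2 system gives (x, y) = (-18, -11).
Substitute into n: (-5)(-18) + (5)(-11) = 35.
This equals 35, so (-18, -11) lies on all three lines and they are concurrent.

Yes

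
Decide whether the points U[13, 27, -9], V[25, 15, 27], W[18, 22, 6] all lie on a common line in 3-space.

UV = (12, -12, 36), UW = (5, -5, 15).
Each component of UW is 5/12 times the corresponding component of UV, so UW = 5/12·UV and the points are collinear.

Yes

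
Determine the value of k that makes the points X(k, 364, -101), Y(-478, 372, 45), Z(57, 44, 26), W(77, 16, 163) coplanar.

-438

Coplanarity ⇔ det[XY; XZ; XW] = 0.
Expanding, this is linear in k: (45468)k + (19914984) = 0.
So k = -438.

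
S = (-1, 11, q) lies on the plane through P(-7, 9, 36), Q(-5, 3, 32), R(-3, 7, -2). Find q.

Coplanarity requires PQ · (PR × PS) = 0.
PQ = (2, -6, -4), PR = (4, -2, -38); the triple product is linear in q with coefficient 20 and constant term 720.
Setting it to zero: q = -36.

-36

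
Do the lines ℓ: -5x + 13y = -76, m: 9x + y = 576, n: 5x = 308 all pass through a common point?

No

Intersecting ℓ and m: solving the 2×2 system gives (x, y) = (62, 18).
Substitute into n: (5)(62) + (0)(18) = 310.
But n requires 308 ≠ 310, so the three lines have no common point.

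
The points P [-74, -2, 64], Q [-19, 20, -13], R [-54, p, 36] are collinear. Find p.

6

Direction PQ = (55, 22, -77). From the x-coordinate of R, the parameter along the line is τ = (-54 − (-74))/55 = 4/11.
Then p = (-2) + 4/11·(22) = 6.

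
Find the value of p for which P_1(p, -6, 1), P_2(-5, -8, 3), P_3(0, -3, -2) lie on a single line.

Collinearity requires P_1P_2 × P_1P_3 = 0; each component is linear in p.
The y-component gives (-5)p + (-15) = 0, so p = -3.
The remaining components then also vanish.

-3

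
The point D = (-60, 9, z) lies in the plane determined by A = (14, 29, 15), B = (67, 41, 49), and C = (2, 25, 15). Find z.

-13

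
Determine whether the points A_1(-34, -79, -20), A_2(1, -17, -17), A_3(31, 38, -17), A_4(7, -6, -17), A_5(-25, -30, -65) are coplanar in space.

The plane through A_1, A_2, A_3 has normal n = A_1A_2 × A_1A_3 = (-165, 90, 65) and equation n·P = -2800.
Checking the remaining points: n·A_4 = -2800, n·A_5 = -2800.
All equal -2800, so all 5 points lie in one plane.

Yes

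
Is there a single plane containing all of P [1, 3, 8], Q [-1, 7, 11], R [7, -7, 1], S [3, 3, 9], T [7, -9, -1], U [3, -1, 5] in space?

Yes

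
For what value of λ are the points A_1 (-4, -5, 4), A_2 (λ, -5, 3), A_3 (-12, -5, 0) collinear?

-6

Direction A_1A_3 = (-8, 0, -4). From the z-coordinate of A_2, the parameter along the line is τ = (3 − 4)/(-4) = 1/4.
Then λ = (-4) + 1/4·(-8) = -6.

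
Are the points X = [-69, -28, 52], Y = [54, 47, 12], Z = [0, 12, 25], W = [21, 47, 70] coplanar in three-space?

No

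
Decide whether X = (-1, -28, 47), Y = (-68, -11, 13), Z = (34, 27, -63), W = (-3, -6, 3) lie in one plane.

Yes

The four points are coplanar iff the 3×3 determinant with rows XY, XZ, XW is zero.
Rows: (-67, 17, -34), (35, 55, -110), (-2, 22, -44).
Expanding along the first row: (-67)(0) − (17)(-1760) + (-34)(880) = 0.
Zero determinant ⇒ coplanar.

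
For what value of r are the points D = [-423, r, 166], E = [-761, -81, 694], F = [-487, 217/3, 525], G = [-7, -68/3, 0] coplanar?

-1198/3

The points are coplanar iff DE · (DF × DG) = 0.
Expanding, this is linear in r: (-62730)r + (-25050180) = 0.
So r = -1198/3.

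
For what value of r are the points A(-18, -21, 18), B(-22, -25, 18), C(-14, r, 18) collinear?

-17

Direction AB = (-4, -4, 0). From the x-coordinate of C, the parameter along the line is τ = (-14 − (-18))/(-4) = -1.
Then r = (-21) + (-1)·(-4) = -17.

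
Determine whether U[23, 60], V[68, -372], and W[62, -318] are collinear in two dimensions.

No

UV = (45, -432), UW = (39, -378).
If collinear, UW would be a scalar multiple of UV. But (45)·(-378) ≠ (-432)·(39) (difference -162), so they are not parallel; the points are not collinear.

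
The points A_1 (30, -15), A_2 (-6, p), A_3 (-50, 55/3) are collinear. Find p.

Collinearity: (A_2 − A_1) must be parallel to (A_3 − A_1) = (-80, 100/3).
Cross-multiplying the components: (p − (-15))·(-80) = (-36)·(100/3).
Solving gives p = 0.

0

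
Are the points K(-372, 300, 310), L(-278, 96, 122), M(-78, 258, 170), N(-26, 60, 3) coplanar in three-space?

No

The four points are coplanar iff the 3×3 determinant with rows KL, KM, KN is zero.
Rows: (94, -204, -188), (294, -42, -140), (346, -240, -307).
Expanding along the first row: (94)(-20706) − (-204)(-41818) + (-188)(-56028) = 56028.
Nonzero ⇒ not coplanar.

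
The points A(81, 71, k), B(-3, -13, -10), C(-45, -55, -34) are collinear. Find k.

38

Direction BC = (-42, -42, -24). From the x-coordinate of A, the parameter along the line is τ = (81 − (-3))/(-42) = -2.
Then k = (-10) + (-2)·(-24) = 38.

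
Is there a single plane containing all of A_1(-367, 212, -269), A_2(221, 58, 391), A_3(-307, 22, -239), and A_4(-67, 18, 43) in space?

A normal to the plane through A_1, A_2, A_3 is n = A_1A_2 × A_1A_3 = (120780, 21960, -102480).
The plane has equation n·P = -12103620. For A_4: n·A_4 = -12103620.
Equal, so A_4 lies in the plane and all four are coplanar.

Yes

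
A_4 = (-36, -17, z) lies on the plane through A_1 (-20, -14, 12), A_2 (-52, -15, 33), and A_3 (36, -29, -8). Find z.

25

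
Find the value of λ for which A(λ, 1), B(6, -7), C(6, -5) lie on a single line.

The three points are collinear iff det[AB; AC] = 0.
This determinant is linear in λ: (-2)λ + (12) = 0, so λ = 6.

6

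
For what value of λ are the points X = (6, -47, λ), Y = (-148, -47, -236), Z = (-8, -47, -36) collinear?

-16

Collinearity requires XY × XZ = 0; each component is linear in λ.
The y-component gives (-140)λ + (-2240) = 0, so λ = -16.
The remaining components then also vanish.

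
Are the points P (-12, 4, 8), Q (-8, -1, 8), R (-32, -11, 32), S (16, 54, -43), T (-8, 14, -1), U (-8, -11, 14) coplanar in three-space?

The plane through P, Q, R has normal n = PQ × PR = (-120, -96, -160) and equation n·X = -224.
Checking the remaining points: n·S = -224, n·T = -224, n·U = -224.
All equal -224, so all 6 points lie in one plane.

Yes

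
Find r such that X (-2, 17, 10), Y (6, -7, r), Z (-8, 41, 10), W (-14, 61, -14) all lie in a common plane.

Normal to plane XZW: n = (-576, -144, 24); plane equation n·P = -1056.
Requiring n·Y = -1056: (24)r + (-2448) = -1056.
So r = 58.

58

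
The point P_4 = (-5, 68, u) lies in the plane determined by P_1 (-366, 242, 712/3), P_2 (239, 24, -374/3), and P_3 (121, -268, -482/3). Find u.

Coplanarity requires P_1P_2 · (P_1P_3 × P_1P_4) = 0.
P_1P_2 = (605, -218, -362), P_1P_3 = (487, -510, -398); the triple product is linear in u with coefficient -202384 and constant term 4452448/3.
Setting it to zero: u = 22/3.

22/3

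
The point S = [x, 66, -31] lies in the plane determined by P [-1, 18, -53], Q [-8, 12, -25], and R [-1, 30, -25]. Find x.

14

Coplanarity requires PQ · (PR × PS) = 0.
PQ = (-7, -6, 28), PR = (0, 12, 28); the triple product is linear in x with coefficient -504 and constant term 7056.
Setting it to zero: x = 14.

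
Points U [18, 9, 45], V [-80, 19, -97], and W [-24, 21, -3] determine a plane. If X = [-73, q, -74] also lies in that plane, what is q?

26

The plane through U, V, W has equation 1224x + 1260y − 756z = -648.
Substituting X: (1260)q + (-33408) = -648, so q = 26.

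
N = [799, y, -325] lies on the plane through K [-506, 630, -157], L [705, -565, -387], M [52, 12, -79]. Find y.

-687

Coplanarity requires KL · (KM × KN) = 0.
KL = (1211, -1195, -230), KM = (558, -618, 78); the triple product is linear in y with coefficient -222798 and constant term -153062226.
Setting it to zero: y = -687.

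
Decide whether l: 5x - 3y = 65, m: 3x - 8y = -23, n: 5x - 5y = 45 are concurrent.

Yes

Lines aᵢx + bᵢy = cᵢ with pairwise distinct directions are concurrent exactly when det[aᵢ bᵢ cᵢ] = 0.
Here the determinant is 0.
It vanishes, so the lines are concurrent at (19, 10).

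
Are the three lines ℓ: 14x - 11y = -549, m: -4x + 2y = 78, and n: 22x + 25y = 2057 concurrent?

No

The three lines meet at one point iff the augmented coefficient matrix [aᵢ bᵢ cᵢ] has rank < 3, i.e. its determinant vanishes.
Here the determinant is -32.
Nonzero, so no common point exists.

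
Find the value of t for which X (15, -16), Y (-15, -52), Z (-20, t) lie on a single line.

-58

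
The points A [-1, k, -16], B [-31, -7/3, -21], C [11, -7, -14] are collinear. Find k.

Direction BC = (42, -14/3, 7). From the x-coordinate of A, the parameter along the line is τ = (-1 − (-31))/42 = 5/7.
Then k = (-7/3) + 5/7·(-14/3) = -17/3.

-17/3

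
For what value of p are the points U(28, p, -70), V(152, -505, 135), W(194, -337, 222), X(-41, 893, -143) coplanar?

Coplanarity ⇔ det[UV; UW; UX] = 0.
Expanding, this is linear in p: (5115)p + (393855) = 0.
So p = -77.

-77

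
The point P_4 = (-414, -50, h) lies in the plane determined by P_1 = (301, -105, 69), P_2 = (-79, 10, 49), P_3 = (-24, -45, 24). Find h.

Coplanarity requires P_1P_2 · (P_1P_3 × P_1P_4) = 0.
P_1P_2 = (-380, 115, -20), P_1P_3 = (-325, 60, -45); the triple product is linear in h with coefficient 14575 and constant term 1253450.
Setting it to zero: h = -86.

-86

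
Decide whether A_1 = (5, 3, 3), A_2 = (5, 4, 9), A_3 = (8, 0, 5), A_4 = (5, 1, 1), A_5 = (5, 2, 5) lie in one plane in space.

No

The plane through A_1, A_2, A_3 has normal n = A_1A_2 × A_1A_3 = (20, 18, -3) and equation n·P = 145.
Checking the remaining points: n·A_4 = 115, n·A_5 = 121.
Since n·A_4 = 115 ≠ 145, A_4 is off the plane and the points are not all coplanar.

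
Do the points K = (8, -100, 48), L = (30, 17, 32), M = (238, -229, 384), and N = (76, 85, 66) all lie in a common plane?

A normal to the plane through K, L, M is n = KL × KM = (37248, -11072, -29748).
The plane has equation n·P = -22720. For N: n·N = -73640.
-73640 ≠ -22720, so N is off the plane.

No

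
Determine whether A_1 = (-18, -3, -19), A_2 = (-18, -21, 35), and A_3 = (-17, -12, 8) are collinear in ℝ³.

No

A_1A_2 = (0, -18, 54), A_1A_3 = (1, -9, 27).
Comparing components 3 and 1: (54)(1) − (0)(27) = 54 ≠ 0, so A_1A_2 and A_1A_3 are not parallel and the points are not collinear.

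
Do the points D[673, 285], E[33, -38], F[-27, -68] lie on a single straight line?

No

DE = (-640, -323), DF = (-700, -353).
det[DE; DF] = (-640)(-353) − (-323)(-700) = -180.
The determinant is nonzero, so they are not collinear.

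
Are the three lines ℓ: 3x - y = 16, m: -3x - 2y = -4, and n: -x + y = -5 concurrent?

Intersecting ℓ and m: solving the 2×2 system gives (x, y) = (4, -4).
Substitute into n: (-1)(4) + (1)(-4) = -8.
But n requires -5 ≠ -8, so the three lines have no common point.

No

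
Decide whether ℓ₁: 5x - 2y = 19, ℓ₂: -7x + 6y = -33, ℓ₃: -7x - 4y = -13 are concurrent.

Yes

Intersecting ℓ₁ and ℓ₂: solving the 2×2 system gives (x, y) = (3, -2).
Substitute into ℓ₃: (-7)(3) + (-4)(-2) = -13.
This equals -13, so (3, -2) lies on all three lines and they are concurrent.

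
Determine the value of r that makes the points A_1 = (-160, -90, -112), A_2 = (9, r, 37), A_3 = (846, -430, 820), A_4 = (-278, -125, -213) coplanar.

-79

Coplanarity ⇔ det[A_1A_2; A_1A_3; A_1A_4] = 0.
Expanding, this is linear in r: (-8370)r + (-661230) = 0.
So r = -79.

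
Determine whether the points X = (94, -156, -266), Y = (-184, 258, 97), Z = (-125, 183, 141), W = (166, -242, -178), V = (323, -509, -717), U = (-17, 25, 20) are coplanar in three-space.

The plane through X, Y, Z has normal n = XY × XZ = (45441, 33649, -3576) and equation n·P = -26574.
Checking the remaining points: n·W = 36676, n·V = 114094, n·U = -2792.
Since n·W = 36676 ≠ -26574, W is off the plane and the points are not all coplanar.

No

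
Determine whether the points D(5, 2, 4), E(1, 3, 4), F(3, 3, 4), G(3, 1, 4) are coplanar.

Yes

With D as base: DE = (-4, 1, 0), DF = (-2, 1, 0), DG = (-2, -1, 0).
DF × DG = (0, 0, 4).
DE · (DF × DG) = 0.
The scalar triple product vanishes, so the four points are coplanar.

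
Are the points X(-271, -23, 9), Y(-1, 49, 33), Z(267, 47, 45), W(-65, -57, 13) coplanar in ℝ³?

Yes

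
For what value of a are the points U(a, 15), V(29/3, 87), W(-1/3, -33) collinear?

The three points are collinear iff det[UV; UW] = 0.
This determinant is linear in a: (120)a + (-440) = 0, so a = 11/3.

11/3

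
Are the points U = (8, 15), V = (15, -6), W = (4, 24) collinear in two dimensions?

No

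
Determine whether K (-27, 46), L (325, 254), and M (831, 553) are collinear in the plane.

Yes

KL = (352, 208), KM = (858, 507).
det[KL; KM] = (352)(507) − (208)(858) = 0.
The determinant is zero, so the points are collinear.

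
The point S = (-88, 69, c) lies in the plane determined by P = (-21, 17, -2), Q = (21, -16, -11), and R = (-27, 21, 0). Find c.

13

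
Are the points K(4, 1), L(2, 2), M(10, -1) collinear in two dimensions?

No

KL = (-2, 1), KM = (6, -2).
Twice the signed area of △KLM is (-2)(-2) − (1)(6) = -2.
The area is nonzero, so the three points are not collinear.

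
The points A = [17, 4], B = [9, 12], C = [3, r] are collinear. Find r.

18

Collinearity: (C − A) must be parallel to (B − A) = (-8, 8).
Cross-multiplying the components: (r − 4)·(-8) = (-14)·(8).
Solving gives r = 18.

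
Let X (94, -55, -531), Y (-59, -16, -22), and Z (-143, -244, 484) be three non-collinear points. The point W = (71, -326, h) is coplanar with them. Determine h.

-203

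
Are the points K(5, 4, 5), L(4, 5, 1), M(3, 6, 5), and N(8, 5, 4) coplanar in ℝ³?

A normal to the plane through K, L, M is n = KL × KM = (8, 8, 0).
The plane has equation n·P = 72. For N: n·N = 104.
104 ≠ 72, so N is off the plane.

No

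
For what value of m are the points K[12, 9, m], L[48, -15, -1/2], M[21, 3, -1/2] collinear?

-1/2

Collinearity requires KL × KM = 0; each component is linear in m.
The x-component gives (18)m + (9) = 0, so m = -1/2.
The remaining components then also vanish.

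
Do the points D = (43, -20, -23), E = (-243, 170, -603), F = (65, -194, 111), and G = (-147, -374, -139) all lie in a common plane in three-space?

Yes

With D as base: DE = (-286, 190, -580), DF = (22, -174, 134), DG = (-190, -354, -116).
DF × DG = (67620, -22908, -40848).
DE · (DF × DG) = 0.
The scalar triple product vanishes, so the four points are coplanar.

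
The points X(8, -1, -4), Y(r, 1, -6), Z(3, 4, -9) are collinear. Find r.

6

Collinearity requires XY × XZ = 0; each component is linear in r.
The y-component gives (5)r + (-30) = 0, so r = 6.
The remaining components then also vanish.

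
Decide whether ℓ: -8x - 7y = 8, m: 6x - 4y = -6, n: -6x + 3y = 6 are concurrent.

Yes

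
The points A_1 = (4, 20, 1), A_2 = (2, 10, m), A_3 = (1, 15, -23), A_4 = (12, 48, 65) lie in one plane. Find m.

-15

Normal to plane A_1A_3A_4: n = (352, 0, -44); plane equation n·P = 1364.
Requiring n·A_2 = 1364: (-44)m + (704) = 1364.
So m = -15.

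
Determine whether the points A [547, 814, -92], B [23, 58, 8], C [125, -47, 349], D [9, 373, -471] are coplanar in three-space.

No

With A as base: AB = (-524, -756, 100), AC = (-422, -861, 441), AD = (-538, -441, -379).
AC × AD = (520800, -397196, -277116).
AB · (AC × AD) = -330624.
Since -330624 ≠ 0, the four points are not coplanar.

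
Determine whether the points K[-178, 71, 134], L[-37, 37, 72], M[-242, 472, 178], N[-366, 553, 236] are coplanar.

A normal to the plane through K, L, M is n = KL × KM = (23366, -2236, 54365).
The plane has equation n·P = 2967006. For N: n·N = 3041676.
3041676 ≠ 2967006, so N is off the plane.

No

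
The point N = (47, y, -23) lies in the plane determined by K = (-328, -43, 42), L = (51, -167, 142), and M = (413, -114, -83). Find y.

A normal to the plane is n = KL × KM = (22600, 121475, 64975).
N lies in the plane iff n · KN = 0.
This gives (121475)y + (9475050) = 0, so y = -78.

-78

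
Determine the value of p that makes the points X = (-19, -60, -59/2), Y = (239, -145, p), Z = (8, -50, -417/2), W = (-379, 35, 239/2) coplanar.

59/2

Coplanarity ⇔ det[XY; XZ; XW] = 0.
Expanding, this is linear in p: (6165)p + (-363735/2) = 0.
So p = 59/2.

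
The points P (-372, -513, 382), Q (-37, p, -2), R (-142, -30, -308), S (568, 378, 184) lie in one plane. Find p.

Normal to plane PRS: n = (519156, -603060, -249090); plane equation n·X = 21091368.
Requiring n·Q = 21091368: (-603060)p + (-18710592) = 21091368.
So p = -66.

-66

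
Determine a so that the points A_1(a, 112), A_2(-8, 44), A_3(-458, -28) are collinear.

417

Collinearity: (A_1 − A_2) must be parallel to (A_3 − A_2) = (-450, -72).
Cross-multiplying the components: (a − (-8))·(-72) = (68)·(-450).
Solving gives a = 417.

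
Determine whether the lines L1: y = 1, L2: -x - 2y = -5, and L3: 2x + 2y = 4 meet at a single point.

Lines aᵢx + bᵢy = cᵢ with pairwise distinct directions are concurrent exactly when det[aᵢ bᵢ cᵢ] = 0.
Here the determinant is -4.
Nonzero, so no common point exists.

No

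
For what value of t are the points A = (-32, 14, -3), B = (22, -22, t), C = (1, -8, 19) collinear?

33

Collinearity requires AB × AC = 0; each component is linear in t.
The x-component gives (22)t + (-726) = 0, so t = 33.
The remaining components then also vanish.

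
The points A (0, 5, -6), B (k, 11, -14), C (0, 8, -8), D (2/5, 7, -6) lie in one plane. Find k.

-6/5

Coplanarity ⇔ det[AB; AC; AD] = 0.
Expanding, this is linear in k: (4)k + (24/5) = 0.
So k = -6/5.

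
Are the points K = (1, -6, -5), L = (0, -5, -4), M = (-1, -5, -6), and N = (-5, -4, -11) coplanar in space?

The four points are coplanar iff the 3×3 determinant with rows KL, KM, KN is zero.
Rows: (-1, 1, 1), (-2, 1, -1), (-6, 2, -6).
Expanding along the first row: (-1)(-4) − (1)(6) + (1)(2) = 0.
Zero determinant ⇒ coplanar.

Yes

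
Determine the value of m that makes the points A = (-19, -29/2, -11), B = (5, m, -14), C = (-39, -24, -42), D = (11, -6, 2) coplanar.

-10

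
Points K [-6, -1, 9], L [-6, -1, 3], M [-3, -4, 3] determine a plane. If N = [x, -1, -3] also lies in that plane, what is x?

-6

A normal to the plane is n = KL × KM = (-18, -18, 0).
N lies in the plane iff n · KN = 0.
This gives (-18)x + (-108) = 0, so x = -6.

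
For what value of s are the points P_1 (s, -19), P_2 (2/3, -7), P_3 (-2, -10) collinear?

Collinearity: (P_1 − P_2) must be parallel to (P_3 − P_2) = (-8/3, -3).
Cross-multiplying the components: (s − 2/3)·(-3) = (-12)·(-8/3).
Solving gives s = -10.

-10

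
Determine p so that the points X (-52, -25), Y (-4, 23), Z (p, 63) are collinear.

The three points are collinear iff det[XY; XZ] = 0.
This determinant is linear in p: (-48)p + (1728) = 0, so p = 36.

36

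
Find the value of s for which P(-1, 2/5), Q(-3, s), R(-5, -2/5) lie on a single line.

0

The three points are collinear iff det[PQ; PR] = 0.
This determinant is linear in s: (4)s + (0) = 0, so s = 0.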